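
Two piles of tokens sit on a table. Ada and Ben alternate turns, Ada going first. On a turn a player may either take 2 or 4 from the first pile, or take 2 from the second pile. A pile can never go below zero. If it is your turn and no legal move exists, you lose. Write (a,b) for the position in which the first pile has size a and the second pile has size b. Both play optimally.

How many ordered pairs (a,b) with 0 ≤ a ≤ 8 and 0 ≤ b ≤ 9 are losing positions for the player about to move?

Positions with no move are L. A position that does have a move is losing for the player to move precisely when every available move leads to a winning position for the opponent. Fill in the labels:
Every move lowers a or b (never raises either), so fill the grid row by row in increasing a, and left to right within a row: each cell's successors are then already labelled.
      b=0  b=1  b=2  b=3  b=4  b=5  b=6  b=7  b=8  b=9
a=0:    L    L    W    W    L    L    W    W    L    L
a=1:    L    L    W    W    L    L    W    W    L    L
a=2:    W    W    L    L    W    W    L    L    W    W
a=3:    W    W    L    L    W    W    L    L    W    W
a=4:    W    W    W    W    W    W    W    W    W    W
a=5:    W    W    W    W    W    W    W    W    W    W
a=6:    L    L    W    W    L    L    W    W    L    L
a=7:    L    L    W    W    L    L    W    W    L    L
a=8:    W    W    L    L    W    W    L    L    W    W
Cells with no legal move (terminal, hence L): (0,0), (0,1), (1,0), (1,1).
The remaining L cells, each justified by listing all of its moves:
(0,4): L (sole option (0,2)(W) is W)
(0,5): L (sole option (0,3)(W) is W)
(0,8): L (sole option (0,6)(W) is W)
(0,9): L (sole option (0,7)(W) is W)
(1,4): L (sole option (1,2)(W) is W)
(1,5): L (sole option (1,3)(W) is W)
(1,8): L (sole option (1,6)(W) is W)
(1,9): L (sole option (1,7)(W) is W)
(2,2): L (options (0,2)(W), (2,0)(W) are all W)
(2,3): L (options (0,3)(W), (2,1)(W) are all W)
(2,6): L (options (0,6)(W), (2,4)(W) are all W)
(2,7): L (options (0,7)(W), (2,5)(W) are all W)
(3,2): L (options (1,2)(W), (3,0)(W) are all W)
(3,3): L (options (1,3)(W), (3,1)(W) are all W)
(3,6): L (options (1,6)(W), (3,4)(W) are all W)
(3,7): L (options (1,7)(W), (3,5)(W) are all W)
(6,0): L (options (4,0)(W), (2,0)(W) are all W)
(6,1): L (options (4,1)(W), (2,1)(W) are all W)
(6,4): L (options (4,4)(W), (2,4)(W), (6,2)(W) are all W)
(6,5): L (options (4,5)(W), (2,5)(W), (6,3)(W) are all W)
(6,8): L (options (4,8)(W), (2,8)(W), (6,6)(W) are all W)
(6,9): L (options (4,9)(W), (2,9)(W), (6,7)(W) are all W)
(7,0): L (options (5,0)(W), (3,0)(W) are all W)
(7,1): L (options (5,1)(W), (3,1)(W) are all W)
(7,4): L (options (5,4)(W), (3,4)(W), (7,2)(W) are all W)
(7,5): L (options (5,5)(W), (3,5)(W), (7,3)(W) are all W)
(7,8): L (options (5,8)(W), (3,8)(W), (7,6)(W) are all W)
(7,9): L (options (5,9)(W), (3,9)(W), (7,7)(W) are all W)
(8,2): L (options (6,2)(W), (4,2)(W), (8,0)(W) are all W)
(8,3): L (options (6,3)(W), (4,3)(W), (8,1)(W) are all W)
(8,6): L (options (6,6)(W), (4,6)(W), (8,4)(W) are all W)
(8,7): L (options (6,7)(W), (4,7)(W), (8,5)(W) are all W)
Every other cell has at least one move into one of the L cells above, so it is W.
L cells per row: a=0: 6, a=1: 6, a=2: 4, a=3: 4, a=4: 0, a=5: 0, a=6: 6, a=7: 6, a=8: 4; total 36.

36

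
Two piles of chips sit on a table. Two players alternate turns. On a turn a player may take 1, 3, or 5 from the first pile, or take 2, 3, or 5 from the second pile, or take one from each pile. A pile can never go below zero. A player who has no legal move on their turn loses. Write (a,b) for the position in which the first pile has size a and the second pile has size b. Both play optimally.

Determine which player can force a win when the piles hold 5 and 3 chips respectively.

Work bottom-up. With no move the player to move loses. Otherwise the position is W if at least one move leads to an L position for the opponent, and L if every move leads to a W.
No move ever increases a pile, so every position that can arise here has a ≤ 5 and b ≤ 3; it is enough to label the cells with 0 ≤ a ≤ 5 and 0 ≤ b ≤ 3.
Every move lowers a or b (never raises either), so fill the grid row by row in increasing a, and left to right within a row: each cell's successors are then already labelled.
      b=0  b=1  b=2  b=3
a=0:    L    L    W    W
a=1:    W    W    W    L
a=2:    L    L    W    W
a=3:    W    W    W    L
a=4:    L    L    W    W
a=5:    W    W    W    L
Cells with no legal move (terminal, hence L): (0,0), (0,1).
The remaining L cells, each justified by listing all of its moves:
(1,3): L (options (0,3)(W), (1,1)(W), (1,0)(W), (0,2)(W) are all W)
(2,0): L (sole option (1,0)(W) is W)
(2,1): L (options (1,1)(W), (1,0)(W) are all W)
(3,3): L (options (2,3)(W), (0,3)(W), (3,1)(W), (3,0)(W), (2,2)(W) are all W)
(4,0): L (options (3,0)(W), (1,0)(W) are all W)
(4,1): L (options (3,1)(W), (1,1)(W), (3,0)(W) are all W)
(5,3): L (options (4,3)(W), (2,3)(W), (0,3)(W), (5,1)(W), (5,0)(W), (4,2)(W) are all W)
Every other cell has at least one move into one of the L cells above, so it is W.
Every move from (5,3) reaches a W position, so the mover loses.

The second player wins.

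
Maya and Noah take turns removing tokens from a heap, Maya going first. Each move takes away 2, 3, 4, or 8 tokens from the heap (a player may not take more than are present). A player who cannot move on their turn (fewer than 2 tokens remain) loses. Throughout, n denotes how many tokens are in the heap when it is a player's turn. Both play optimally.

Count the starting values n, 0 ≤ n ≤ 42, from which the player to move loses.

15

Positions with no move are L. A position that does have a move is losing for the player to move precisely when every available move leads to a winning position for the opponent. Fill in the labels:
n=0: no move → L
n=1: no move → L
n=2: can move to 0, which is L ⇒ W
n=3: can move to 1, which is L ⇒ W
n=4: can move to 1, which is L ⇒ W
n=5: can move to 1, which is L ⇒ W
n=6: moves to 4(W), 3(W), 2(W); every one is W ⇒ L
n=7: moves to 5(W), 4(W), 3(W); every one is W ⇒ L
n=8: can move to 6, which is L ⇒ W
n=9: can move to 7, which is L ⇒ W
n=10: can move to 7, which is L ⇒ W
n=11: can move to 7, which is L ⇒ W
n=12: moves to 10(W), 9(W), 8(W), 4(W); every one is W ⇒ L
n=13: moves to 11(W), 10(W), 9(W), 5(W); every one is W ⇒ L
n=14: can move to 12, which is L ⇒ W
n=15: can move to 13, which is L ⇒ W
n=16: can move to 13, which is L ⇒ W
n=17: can move to 13, which is L ⇒ W
n=18: moves to 16(W), 15(W), 14(W), 10(W); every one is W ⇒ L
n=19: moves to 17(W), 16(W), 15(W), 11(W); every one is W ⇒ L
n=20: can move to 18, which is L ⇒ W
n=21: can move to 19, which is L ⇒ W
n=22: can move to 19, which is L ⇒ W
n=23: can move to 19, which is L ⇒ W
n=24: moves to 22(W), 21(W), 20(W), 16(W); every one is W ⇒ L
n=25: moves to 23(W), 22(W), 21(W), 17(W); every one is W ⇒ L
n=26: can move to 24, which is L ⇒ W
n=27: can move to 25, which is L ⇒ W
n=28: can move to 25, which is L ⇒ W
n=29: can move to 25, which is L ⇒ W
n=30: moves to 28(W), 27(W), 26(W), 22(W); every one is W ⇒ L
n=31: moves to 29(W), 28(W), 27(W), 23(W); every one is W ⇒ L
n=32: can move to 30, which is L ⇒ W
n=33: can move to 31, which is L ⇒ W
n=34: can move to 31, which is L ⇒ W
n=35: can move to 31, which is L ⇒ W
n=36: moves to 34(W), 33(W), 32(W), 28(W); every one is W ⇒ L
n=37: moves to 35(W), 34(W), 33(W), 29(W); every one is W ⇒ L
n=38: can move to 36, which is L ⇒ W
n=39: can move to 37, which is L ⇒ W
n=40: can move to 37, which is L ⇒ W
n=41: can move to 37, which is L ⇒ W
n=42: moves to 40(W), 39(W), 38(W), 34(W); every one is W ⇒ L
L entries with 0 ≤ n ≤ 42: n = 0, 1, 6, 7, 12, 13, 18, 19, 24, 25, 30, 31, 36, 37, 42; that makes 15.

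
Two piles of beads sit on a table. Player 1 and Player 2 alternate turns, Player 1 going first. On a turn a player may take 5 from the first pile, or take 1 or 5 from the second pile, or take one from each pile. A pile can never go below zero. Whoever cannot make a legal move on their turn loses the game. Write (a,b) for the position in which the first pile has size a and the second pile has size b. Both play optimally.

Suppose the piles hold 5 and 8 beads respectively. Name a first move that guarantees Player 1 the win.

Move to (0,8).

Use the standard recursion: the mover loses at a terminal position; elsewhere, the mover wins exactly when some move hands the opponent an L position.
No move ever increases a pile, so every position that can arise here has a ≤ 5 and b ≤ 8; it is enough to label the cells with 0 ≤ a ≤ 5 and 0 ≤ b ≤ 8.
Every move lowers a or b (never raises either), so fill the grid row by row in increasing a, and left to right within a row: each cell's successors are then already labelled.
      b=0  b=1  b=2  b=3  b=4  b=5  b=6  b=7  b=8
a=0:    L    W    L    W    L    W    L    W    L
a=1:    L    W    L    W    L    W    L    W    L
a=2:    L    W    L    W    L    W    L    W    L
a=3:    L    W    L    W    L    W    L    W    L
a=4:    L    W    L    W    L    W    L    W    L
a=5:    W    W    W    W    W    W    W    W    W
Cells with no legal move (terminal, hence L): (0,0), (1,0), (2,0), (3,0), (4,0).
The remaining L cells, each justified by listing all of its moves:
(0,2): L (sole option (0,1)(W) is W)
(0,4): L (sole option (0,3)(W) is W)
(0,6): L (options (0,5)(W), (0,1)(W) are all W)
(0,8): L (options (0,7)(W), (0,3)(W) are all W)
(1,2): L (options (1,1)(W), (0,1)(W) are all W)
(1,4): L (options (1,3)(W), (0,3)(W) are all W)
(1,6): L (options (1,5)(W), (1,1)(W), (0,5)(W) are all W)
(1,8): L (options (1,7)(W), (1,3)(W), (0,7)(W) are all W)
(2,2): L (options (2,1)(W), (1,1)(W) are all W)
(2,4): L (options (2,3)(W), (1,3)(W) are all W)
(2,6): L (options (2,5)(W), (2,1)(W), (1,5)(W) are all W)
(2,8): L (options (2,7)(W), (2,3)(W), (1,7)(W) are all W)
(3,2): L (options (3,1)(W), (2,1)(W) are all W)
(3,4): L (options (3,3)(W), (2,3)(W) are all W)
(3,6): L (options (3,5)(W), (3,1)(W), (2,5)(W) are all W)
(3,8): L (options (3,7)(W), (3,3)(W), (2,7)(W) are all W)
(4,2): L (options (4,1)(W), (3,1)(W) are all W)
(4,4): L (options (4,3)(W), (3,3)(W) are all W)
(4,6): L (options (4,5)(W), (4,1)(W), (3,5)(W) are all W)
(4,8): L (options (4,7)(W), (4,3)(W), (3,7)(W) are all W)
Every other cell has at least one move into one of the L cells above, so it is W.
From (5,8), the L positions reachable in one move are: (0,8).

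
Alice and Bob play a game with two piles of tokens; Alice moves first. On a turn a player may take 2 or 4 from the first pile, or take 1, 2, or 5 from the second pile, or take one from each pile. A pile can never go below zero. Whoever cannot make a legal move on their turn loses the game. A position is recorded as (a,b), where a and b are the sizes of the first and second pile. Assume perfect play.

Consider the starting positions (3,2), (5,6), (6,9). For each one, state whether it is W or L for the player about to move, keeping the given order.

(3,2): W, (5,6): W, (6,9): L

Compute win/loss labels from the base case upward. A position with no move is L. Any other position is W if it can reach an L in one move, else L.
No move ever increases a pile, so every position that can arise here has a ≤ 6 and b ≤ 9; it is enough to label the cells with 0 ≤ a ≤ 6 and 0 ≤ b ≤ 9.
Every move lowers a or b (never raises either), so fill the grid row by row in increasing a, and left to right within a row: each cell's successors are then already labelled.
      b=0  b=1  b=2  b=3  b=4  b=5  b=6  b=7  b=8  b=9
a=0:    L    W    W    L    W    W    L    W    W    L
a=1:    L    W    W    L    W    W    L    W    W    L
a=2:    W    W    L    W    W    L    W    W    L    W
a=3:    W    L    W    W    L    W    W    L    W    W
a=4:    W    L    W    W    L    W    W    L    W    W
a=5:    W    W    W    W    W    W    W    W    W    W
a=6:    L    W    W    L    W    W    L    W    W    L
Cells with no legal move (terminal, hence L): (0,0), (1,0).
The remaining L cells, each justified by listing all of its moves:
(0,3): L (options (0,2)(W), (0,1)(W) are all W)
(0,6): L (options (0,5)(W), (0,4)(W), (0,1)(W) are all W)
(0,9): L (options (0,8)(W), (0,7)(W), (0,4)(W) are all W)
(1,3): L (options (1,2)(W), (1,1)(W), (0,2)(W) are all W)
(1,6): L (options (1,5)(W), (1,4)(W), (1,1)(W), (0,5)(W) are all W)
(1,9): L (options (1,8)(W), (1,7)(W), (1,4)(W), (0,8)(W) are all W)
(2,2): L (options (0,2)(W), (2,1)(W), (2,0)(W), (1,1)(W) are all W)
(2,5): L (options (0,5)(W), (2,4)(W), (2,3)(W), (2,0)(W), (1,4)(W) are all W)
(2,8): L (options (0,8)(W), (2,7)(W), (2,6)(W), (2,3)(W), (1,7)(W) are all W)
(3,1): L (options (1,1)(W), (3,0)(W), (2,0)(W) are all W)
(3,4): L (options (1,4)(W), (3,3)(W), (3,2)(W), (2,3)(W) are all W)
(3,7): L (options (1,7)(W), (3,6)(W), (3,5)(W), (3,2)(W), (2,6)(W) are all W)
(4,1): L (options (2,1)(W), (0,1)(W), (4,0)(W), (3,0)(W) are all W)
(4,4): L (options (2,4)(W), (0,4)(W), (4,3)(W), (4,2)(W), (3,3)(W) are all W)
(4,7): L (options (2,7)(W), (0,7)(W), (4,6)(W), (4,5)(W), (4,2)(W), (3,6)(W) are all W)
(6,0): L (options (4,0)(W), (2,0)(W) are all W)
(6,3): L (options (4,3)(W), (2,3)(W), (6,2)(W), (6,1)(W), (5,2)(W) are all W)
(6,6): L (options (4,6)(W), (2,6)(W), (6,5)(W), (6,4)(W), (6,1)(W), (5,5)(W) are all W)
(6,9): L (options (4,9)(W), (2,9)(W), (6,8)(W), (6,7)(W), (6,4)(W), (5,8)(W) are all W)
Every other cell has at least one move into one of the L cells above, so it is W.
(3,2): the move to (3,1) reaches an L cell, so W
(5,6): the move to (1,6) reaches an L cell, so W
(6,9): one of the L cells justified above, so L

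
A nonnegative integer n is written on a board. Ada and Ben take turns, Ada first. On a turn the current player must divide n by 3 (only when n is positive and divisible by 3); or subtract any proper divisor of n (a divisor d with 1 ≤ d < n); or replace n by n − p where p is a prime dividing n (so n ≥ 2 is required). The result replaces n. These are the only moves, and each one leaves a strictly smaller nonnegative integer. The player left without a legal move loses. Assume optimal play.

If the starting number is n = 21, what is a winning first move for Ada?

Label each position W (a win for the player to move) or L (a loss). A position with no legal move is L; any other position is W exactly when some move reaches an L, and L when every move reaches a W.
n=0: no move → L
n=1: no move → L
n=2: →0(L), so W
n=3: →0(L), so W
n=4: →2(W), 3(W) — all W, so L
n=5: →0(L), so W
n=6: →4(L), so W
n=7: →0(L), so W
n=8: →4(L), so W
n=9: →3(W), 6(W), 8(W) — all W, so L
n=10: →9(L), so W
n=11: →0(L), so W
n=12: →4(L), so W
n=13: →0(L), so W
n=14: →7(W), 12(W), 13(W) — all W, so L
n=15: →14(L), so W
n=16: →14(L), so W
n=17: →0(L), so W
n=18: →9(L), so W
n=19: →0(L), so W
n=20: →10(W), 15(W), 16(W), 18(W), 19(W) — all W, so L
n=21: →14(L), so W
From 21, the L positions reachable in one move are: 14, 20. Any move reaching one of these is winning.

Move to 14.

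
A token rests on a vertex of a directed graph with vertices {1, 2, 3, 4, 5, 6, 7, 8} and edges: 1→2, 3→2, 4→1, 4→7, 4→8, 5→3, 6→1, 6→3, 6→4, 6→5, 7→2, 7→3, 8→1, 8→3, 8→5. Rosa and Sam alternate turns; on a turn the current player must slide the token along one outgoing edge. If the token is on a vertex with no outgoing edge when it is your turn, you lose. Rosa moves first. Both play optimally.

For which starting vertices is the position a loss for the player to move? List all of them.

Build the W/L table. Terminal = L. A non-terminal position is W if it has a move to some L; otherwise it is L.
Every edge goes from a vertex to one that appears earlier in the order 2, 3, 7, 5, 1, 8, 4, 6, so processing vertices in that order labels each vertex after all of its successors.
2: no outgoing edge → L
3: reaches L-position 2 → W
7: reaches L-position 2 → W
5: only reaches 3(W), which is W → L
1: reaches L-position 2 → W
8: reaches L-position 5 → W
4: only reaches 8(W), 1(W), 7(W), all W → L
6: reaches L-position 4 → W
The losing starting vertices are exactly the entries labelled L in this table (3 of them).

2, 4, 5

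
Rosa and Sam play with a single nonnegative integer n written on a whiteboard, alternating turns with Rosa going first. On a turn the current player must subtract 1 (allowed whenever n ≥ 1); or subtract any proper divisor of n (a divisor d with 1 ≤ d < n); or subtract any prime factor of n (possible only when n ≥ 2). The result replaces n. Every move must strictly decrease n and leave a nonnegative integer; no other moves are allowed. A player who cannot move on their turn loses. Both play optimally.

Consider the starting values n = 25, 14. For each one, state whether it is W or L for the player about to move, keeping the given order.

25: W, 14: L

Positions with no move are L. A position that does have a move is losing for the player to move precisely when every available move leads to a winning position for the opponent. Fill in the labels:
n=0: no move → L
n=1: →0(L), so W
n=2: →0(L), so W
n=3: →0(L), so W
n=4: →2(W), 3(W) — all W, so L
n=5: →0(L), so W
n=6: →4(L), so W
n=7: →0(L), so W
n=8: →4(L), so W
n=9: →6(W), 8(W) — all W, so L
n=10: →9(L), so W
n=11: →0(L), so W
n=12: →9(L), so W
n=13: →0(L), so W
n=14: →7(W), 12(W), 13(W) — all W, so L
n=15: →14(L), so W
n=16: →14(L), so W
n=17: →0(L), so W
n=18: →9(L), so W
n=19: →0(L), so W
n=20: →10(W), 15(W), 16(W), 18(W), 19(W) — all W, so L
n=21: →14(L), so W
n=22: →20(L), so W
n=23: →0(L), so W
n=24: →20(L), so W
n=25: →20(L), so W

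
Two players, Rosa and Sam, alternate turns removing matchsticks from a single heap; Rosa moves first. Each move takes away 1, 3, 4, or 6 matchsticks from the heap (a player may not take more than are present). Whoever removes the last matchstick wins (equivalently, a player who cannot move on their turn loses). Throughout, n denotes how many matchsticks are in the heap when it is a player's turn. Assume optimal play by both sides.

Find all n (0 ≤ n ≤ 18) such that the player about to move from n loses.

0, 2, 7, 9, 14, 16

Label each position W (a win for the player to move) or L (a loss). A position with no legal move is L; any other position is W exactly when some move reaches an L, and L when every move reaches a W.
n=0: no move → L
n=1: can move to 0, which is L ⇒ W
n=2: the only move is to 1(W), a W ⇒ L
n=3: can move to 2, which is L ⇒ W
n=4: can move to 0, which is L ⇒ W
n=5: can move to 2, which is L ⇒ W
n=6: can move to 2, which is L ⇒ W
n=7: moves to 6(W), 4(W), 3(W), 1(W); every one is W ⇒ L
n=8: can move to 7, which is L ⇒ W
n=9: moves to 8(W), 6(W), 5(W), 3(W); every one is W ⇒ L
n=10: can move to 9, which is L ⇒ W
n=11: can move to 7, which is L ⇒ W
n=12: can move to 9, which is L ⇒ W
n=13: can move to 9, which is L ⇒ W
n=14: moves to 13(W), 11(W), 10(W), 8(W); every one is W ⇒ L
n=15: can move to 14, which is L ⇒ W
n=16: moves to 15(W), 13(W), 12(W), 10(W); every one is W ⇒ L
n=17: can move to 16, which is L ⇒ W
n=18: can move to 14, which is L ⇒ W
The losing starting values of n are exactly the entries labelled L in this table (6 of them).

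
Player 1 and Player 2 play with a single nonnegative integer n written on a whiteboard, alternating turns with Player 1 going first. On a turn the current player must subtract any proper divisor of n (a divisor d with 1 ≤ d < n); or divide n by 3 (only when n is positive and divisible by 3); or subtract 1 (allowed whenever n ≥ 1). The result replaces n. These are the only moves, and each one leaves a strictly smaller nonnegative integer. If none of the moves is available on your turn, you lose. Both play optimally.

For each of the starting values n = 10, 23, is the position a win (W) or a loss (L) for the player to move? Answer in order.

Use the standard recursion: the mover loses at a terminal position; elsewhere, the mover wins exactly when some move hands the opponent an L position.
n=0: no move → L
n=1: →0(L), so W
n=2: →1(W) only, which is W, so L
n=3: →2(L), so W
n=4: →2(L), so W
n=5: →4(W) only, which is W, so L
n=6: →2(L), so W
n=7: →6(W) only, which is W, so L
n=8: →7(L), so W
n=9: →3(W), 6(W), 8(W) — all W, so L
n=10: →5(L), so W
n=11: →10(W) only, which is W, so L
n=12: →9(L), so W
n=13: →12(W) only, which is W, so L
n=14: →7(L), so W
n=15: →5(L), so W
n=16: →8(W), 12(W), 14(W), 15(W) — all W, so L
n=17: →16(L), so W
n=18: →9(L), so W
n=19: →18(W) only, which is W, so L
n=20: →16(L), so W
n=21: →7(L), so W
n=22: →11(L), so W
n=23: →22(W) only, which is W, so L

10: W, 23: L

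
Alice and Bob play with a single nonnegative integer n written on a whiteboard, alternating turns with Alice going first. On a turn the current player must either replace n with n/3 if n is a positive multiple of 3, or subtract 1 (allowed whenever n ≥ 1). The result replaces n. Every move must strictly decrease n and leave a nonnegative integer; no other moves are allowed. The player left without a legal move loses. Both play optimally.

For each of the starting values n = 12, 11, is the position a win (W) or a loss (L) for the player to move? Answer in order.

Compute win/loss labels from the base case upward. A position with no move is L. Any other position is W if it can reach an L in one move, else L.
n=0: no move → L
n=1: reaches L-position 0 → W
n=2: only reaches 1(W), which is W → L
n=3: reaches L-position 2 → W
n=4: only reaches 3(W), which is W → L
n=5: reaches L-position 4 → W
n=6: reaches L-position 2 → W
n=7: only reaches 6(W), which is W → L
n=8: reaches L-position 7 → W
n=9: only reaches 3(W), 8(W), all W → L
n=10: reaches L-position 9 → W
n=11: only reaches 10(W), which is W → L
n=12: reaches L-position 4 → W

12: W, 11: L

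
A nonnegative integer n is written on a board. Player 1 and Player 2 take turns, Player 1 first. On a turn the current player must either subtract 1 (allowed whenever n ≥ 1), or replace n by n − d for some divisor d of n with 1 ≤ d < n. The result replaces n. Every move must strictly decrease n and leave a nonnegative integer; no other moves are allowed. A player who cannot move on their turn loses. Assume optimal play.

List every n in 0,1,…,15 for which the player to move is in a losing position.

Classify positions by backward induction: terminal positions (no move available) are L. From any other position, the mover wins iff some move reaches an L.
n=0: no move → L
n=1: reaches L-position 0 → W
n=2: only reaches 1(W), which is W → L
n=3: reaches L-position 2 → W
n=4: reaches L-position 2 → W
n=5: only reaches 4(W), which is W → L
n=6: reaches L-position 5 → W
n=7: only reaches 6(W), which is W → L
n=8: reaches L-position 7 → W
n=9: only reaches 6(W), 8(W), all W → L
n=10: reaches L-position 5 → W
n=11: only reaches 10(W), which is W → L
n=12: reaches L-position 9 → W
n=13: only reaches 12(W), which is W → L
n=14: reaches L-position 7 → W
n=15: only reaches 10(W), 12(W), 14(W), all W → L
The losing starting values of n are exactly the entries labelled L in this table (8 of them).

0, 2, 5, 7, 9, 11, 13, 15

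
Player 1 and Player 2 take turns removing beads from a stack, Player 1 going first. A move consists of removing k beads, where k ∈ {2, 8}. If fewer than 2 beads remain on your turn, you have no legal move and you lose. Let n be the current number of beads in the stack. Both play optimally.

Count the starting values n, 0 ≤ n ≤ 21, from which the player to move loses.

10

Classify positions by backward induction: terminal positions (no move available) are L. From any other position, the mover wins iff some move reaches an L.
n=0: no move → L
n=1: no move → L
n=2: reaches L-position 0 → W
n=3: reaches L-position 1 → W
n=4: only reaches 2(W), which is W → L
n=5: only reaches 3(W), which is W → L
n=6: reaches L-position 4 → W
n=7: reaches L-position 5 → W
n=8: reaches L-position 0 → W
n=9: reaches L-position 1 → W
n=10: only reaches 8(W), 2(W), all W → L
n=11: only reaches 9(W), 3(W), all W → L
n=12: reaches L-position 10 → W
n=13: reaches L-position 11 → W
n=14: only reaches 12(W), 6(W), all W → L
n=15: only reaches 13(W), 7(W), all W → L
n=16: reaches L-position 14 → W
n=17: reaches L-position 15 → W
n=18: reaches L-position 10 → W
n=19: reaches L-position 11 → W
n=20: only reaches 18(W), 12(W), all W → L
n=21: only reaches 19(W), 13(W), all W → L
L entries with 0 ≤ n ≤ 21: n = 0, 1, 4, 5, 10, 11, 14, 15, 20, 21; that makes 10.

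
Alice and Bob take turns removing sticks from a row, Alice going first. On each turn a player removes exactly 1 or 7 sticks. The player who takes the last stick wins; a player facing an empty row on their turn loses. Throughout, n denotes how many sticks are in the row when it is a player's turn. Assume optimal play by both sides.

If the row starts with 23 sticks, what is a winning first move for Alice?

Remove 1, leaving 22.

Classify positions by backward induction: terminal positions (no move available) are L. From any other position, the mover wins iff some move reaches an L.
n=0: no move → L
n=1: can move to 0, which is L ⇒ W
n=2: the only move is to 1(W), a W ⇒ L
n=3: can move to 2, which is L ⇒ W
n=4: the only move is to 3(W), a W ⇒ L
n=5: can move to 4, which is L ⇒ W
n=6: the only move is to 5(W), a W ⇒ L
n=7: can move to 6, which is L ⇒ W
n=8: moves to 7(W), 1(W); every one is W ⇒ L
n=9: can move to 8, which is L ⇒ W
n=10: moves to 9(W), 3(W); every one is W ⇒ L
n=11: can move to 10, which is L ⇒ W
n=12: moves to 11(W), 5(W); every one is W ⇒ L
n=13: can move to 12, which is L ⇒ W
n=14: moves to 13(W), 7(W); every one is W ⇒ L
n=15: can move to 14, which is L ⇒ W
n=16: moves to 15(W), 9(W); every one is W ⇒ L
n=17: can move to 16, which is L ⇒ W
n=18: moves to 17(W), 11(W); every one is W ⇒ L
n=19: can move to 18, which is L ⇒ W
n=20: moves to 19(W), 13(W); every one is W ⇒ L
n=21: can move to 20, which is L ⇒ W
n=22: moves to 21(W), 15(W); every one is W ⇒ L
n=23: can move to 22, which is L ⇒ W
From 23, the L positions reachable in one move are: 22, 16. Any move reaching one of these is winning.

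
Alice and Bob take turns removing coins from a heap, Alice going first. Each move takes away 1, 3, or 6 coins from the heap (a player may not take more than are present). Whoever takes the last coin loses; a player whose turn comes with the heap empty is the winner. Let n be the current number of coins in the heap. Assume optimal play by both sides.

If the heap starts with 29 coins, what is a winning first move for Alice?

Remove 1, leaving 28.

Use the standard recursion: the mover wins at a terminal position; elsewhere, the mover wins exactly when some move hands the opponent an L position.
n=0: no move; the opponent has just taken the last coin and therefore loses → W
n=1: only reaches 0(W), which is W → L
n=2: reaches L-position 1 → W
n=3: only reaches 2(W), 0(W), all W → L
n=4: reaches L-position 3 → W
n=5: only reaches 4(W), 2(W), all W → L
n=6: reaches L-position 5 → W
n=7: reaches L-position 1 → W
n=8: reaches L-position 5 → W
n=9: reaches L-position 3 → W
n=10: only reaches 9(W), 7(W), 4(W), all W → L
n=11: reaches L-position 10 → W
n=12: only reaches 11(W), 9(W), 6(W), all W → L
n=13: reaches L-position 12 → W
n=14: only reaches 13(W), 11(W), 8(W), all W → L
n=15: reaches L-position 14 → W
n=16: reaches L-position 10 → W
n=17: reaches L-position 14 → W
n=18: reaches L-position 12 → W
n=19: only reaches 18(W), 16(W), 13(W), all W → L
n=20: reaches L-position 19 → W
n=21: only reaches 20(W), 18(W), 15(W), all W → L
n=22: reaches L-position 21 → W
n=23: only reaches 22(W), 20(W), 17(W), all W → L
n=24: reaches L-position 23 → W
n=25: reaches L-position 19 → W
n=26: reaches L-position 23 → W
n=27: reaches L-position 21 → W
n=28: only reaches 27(W), 25(W), 22(W), all W → L
n=29: reaches L-position 28 → W
From 29, the L positions reachable in one move are: 28, 23. Any move reaching one of these is winning.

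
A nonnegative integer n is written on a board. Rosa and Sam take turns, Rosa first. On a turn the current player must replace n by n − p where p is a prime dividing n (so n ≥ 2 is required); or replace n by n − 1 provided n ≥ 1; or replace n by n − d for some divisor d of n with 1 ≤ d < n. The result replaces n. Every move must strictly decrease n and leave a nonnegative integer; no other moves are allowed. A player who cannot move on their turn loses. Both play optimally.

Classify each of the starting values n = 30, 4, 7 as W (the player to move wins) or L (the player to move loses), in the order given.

Work bottom-up. With no move the player to move loses. Otherwise the position is W if at least one move leads to an L position for the opponent, and L if every move leads to a W.
n=0: no move → L
n=1: can move to 0, which is L ⇒ W
n=2: can move to 0, which is L ⇒ W
n=3: can move to 0, which is L ⇒ W
n=4: moves to 2(W), 3(W); every one is W ⇒ L
n=5: can move to 0, which is L ⇒ W
n=6: can move to 4, which is L ⇒ W
n=7: can move to 0, which is L ⇒ W
n=8: can move to 4, which is L ⇒ W
n=9: moves to 6(W), 8(W); every one is W ⇒ L
n=10: can move to 9, which is L ⇒ W
n=11: can move to 0, which is L ⇒ W
n=12: can move to 9, which is L ⇒ W
n=13: can move to 0, which is L ⇒ W
n=14: moves to 7(W), 12(W), 13(W); every one is W ⇒ L
n=15: can move to 14, which is L ⇒ W
n=16: can move to 14, which is L ⇒ W
n=17: can move to 0, which is L ⇒ W
n=18: can move to 9, which is L ⇒ W
n=19: can move to 0, which is L ⇒ W
n=20: moves to 10(W), 15(W), 16(W), 18(W), 19(W); every one is W ⇒ L
n=21: can move to 14, which is L ⇒ W
n=22: can move to 20, which is L ⇒ W
n=23: can move to 0, which is L ⇒ W
n=24: can move to 20, which is L ⇒ W
n=25: can move to 20, which is L ⇒ W
n=26: moves to 13(W), 24(W), 25(W); every one is W ⇒ L
n=27: can move to 26, which is L ⇒ W
n=28: can move to 14, which is L ⇒ W
n=29: can move to 0, which is L ⇒ W
n=30: can move to 20, which is L ⇒ W

30: W, 4: L, 7: W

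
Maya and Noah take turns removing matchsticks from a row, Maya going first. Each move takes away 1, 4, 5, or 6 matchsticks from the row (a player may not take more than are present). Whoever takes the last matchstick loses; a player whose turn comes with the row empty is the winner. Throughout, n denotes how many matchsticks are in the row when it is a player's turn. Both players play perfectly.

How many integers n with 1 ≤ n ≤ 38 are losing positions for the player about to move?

Work bottom-up. With no move the player to move wins. Otherwise the position is W if at least one move leads to an L position for the opponent, and L if every move leads to a W.
n=0: no move; the opponent has just taken the last matchstick and therefore loses → W
n=1: the only move is to 0(W), a W ⇒ L
n=2: can move to 1, which is L ⇒ W
n=3: the only move is to 2(W), a W ⇒ L
n=4: can move to 3, which is L ⇒ W
n=5: can move to 1, which is L ⇒ W
n=6: can move to 1, which is L ⇒ W
n=7: can move to 3, which is L ⇒ W
n=8: can move to 3, which is L ⇒ W
n=9: can move to 3, which is L ⇒ W
n=10: moves to 9(W), 6(W), 5(W), 4(W); every one is W ⇒ L
n=11: can move to 10, which is L ⇒ W
n=12: moves to 11(W), 8(W), 7(W), 6(W); every one is W ⇒ L
n=13: can move to 12, which is L ⇒ W
n=14: can move to 10, which is L ⇒ W
n=15: can move to 10, which is L ⇒ W
n=16: can move to 12, which is L ⇒ W
n=17: can move to 12, which is L ⇒ W
n=18: can move to 12, which is L ⇒ W
n=19: moves to 18(W), 15(W), 14(W), 13(W); every one is W ⇒ L
n=20: can move to 19, which is L ⇒ W
n=21: moves to 20(W), 17(W), 16(W), 15(W); every one is W ⇒ L
n=22: can move to 21, which is L ⇒ W
n=23: can move to 19, which is L ⇒ W
n=24: can move to 19, which is L ⇒ W
n=25: can move to 21, which is L ⇒ W
n=26: can move to 21, which is L ⇒ W
n=27: can move to 21, which is L ⇒ W
n=28: moves to 27(W), 24(W), 23(W), 22(W); every one is W ⇒ L
n=29: can move to 28, which is L ⇒ W
n=30: moves to 29(W), 26(W), 25(W), 24(W); every one is W ⇒ L
n=31: can move to 30, which is L ⇒ W
n=32: can move to 28, which is L ⇒ W
n=33: can move to 28, which is L ⇒ W
n=34: can move to 30, which is L ⇒ W
n=35: can move to 30, which is L ⇒ W
n=36: can move to 30, which is L ⇒ W
n=37: moves to 36(W), 33(W), 32(W), 31(W); every one is W ⇒ L
n=38: can move to 37, which is L ⇒ W
L entries with 1 ≤ n ≤ 38 (the range starts at n=1): n = 1, 3, 10, 12, 19, 21, 28, 30, 37; that makes 9.

9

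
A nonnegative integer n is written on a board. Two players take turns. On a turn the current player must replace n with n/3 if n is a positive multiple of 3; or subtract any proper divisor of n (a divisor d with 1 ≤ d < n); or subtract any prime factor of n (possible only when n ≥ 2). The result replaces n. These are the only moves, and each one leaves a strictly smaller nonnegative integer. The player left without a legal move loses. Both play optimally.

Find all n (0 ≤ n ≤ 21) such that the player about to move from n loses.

0, 1, 4, 9, 14, 20

Work bottom-up. With no move the player to move loses. Otherwise the position is W if at least one move leads to an L position for the opponent, and L if every move leads to a W.
n=0: no move → L
n=1: no move → L
n=2: can move to 0, which is L ⇒ W
n=3: can move to 0, which is L ⇒ W
n=4: moves to 2(W), 3(W); every one is W ⇒ L
n=5: can move to 0, which is L ⇒ W
n=6: can move to 4, which is L ⇒ W
n=7: can move to 0, which is L ⇒ W
n=8: can move to 4, which is L ⇒ W
n=9: moves to 3(W), 6(W), 8(W); every one is W ⇒ L
n=10: can move to 9, which is L ⇒ W
n=11: can move to 0, which is L ⇒ W
n=12: can move to 4, which is L ⇒ W
n=13: can move to 0, which is L ⇒ W
n=14: moves to 7(W), 12(W), 13(W); every one is W ⇒ L
n=15: can move to 14, which is L ⇒ W
n=16: can move to 14, which is L ⇒ W
n=17: can move to 0, which is L ⇒ W
n=18: can move to 9, which is L ⇒ W
n=19: can move to 0, which is L ⇒ W
n=20: moves to 10(W), 15(W), 16(W), 18(W), 19(W); every one is W ⇒ L
n=21: can move to 14, which is L ⇒ W
The losing starting values of n are exactly the entries labelled L in this table (6 of them).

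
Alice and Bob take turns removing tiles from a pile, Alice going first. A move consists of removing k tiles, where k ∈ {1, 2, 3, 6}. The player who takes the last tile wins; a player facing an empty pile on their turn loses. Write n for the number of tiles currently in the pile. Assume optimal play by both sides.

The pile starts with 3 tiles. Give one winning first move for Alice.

Remove 3, leaving 0.

Positions with no move are L. A position that does have a move is losing for the player to move precisely when every available move leads to a winning position for the opponent. Fill in the labels:
n=0: no move → L
n=1: W (go to 0, an L position)
n=2: W (go to 0, an L position)
n=3: W (go to 0, an L position)
From 3, the L positions reachable in one move are: 0.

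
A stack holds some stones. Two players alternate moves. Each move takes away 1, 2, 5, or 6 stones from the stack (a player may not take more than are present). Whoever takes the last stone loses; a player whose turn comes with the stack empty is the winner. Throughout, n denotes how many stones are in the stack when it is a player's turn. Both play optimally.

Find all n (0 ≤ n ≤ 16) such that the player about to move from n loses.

Positions with no move are W. A position that does have a move is losing for the player to move precisely when every available move leads to a winning position for the opponent. Fill in the labels:
n=0: no move; the opponent has just taken the last stone and therefore loses → W
n=1: →0(W) only, which is W, so L
n=2: →1(L), so W
n=3: →1(L), so W
n=4: →3(W), 2(W) — all W, so L
n=5: →4(L), so W
n=6: →4(L), so W
n=7: →1(L), so W
n=8: →7(W), 6(W), 3(W), 2(W) — all W, so L
n=9: →8(L), so W
n=10: →8(L), so W
n=11: →10(W), 9(W), 6(W), 5(W) — all W, so L
n=12: →11(L), so W
n=13: →11(L), so W
n=14: →8(L), so W
n=15: →14(W), 13(W), 10(W), 9(W) — all W, so L
n=16: →15(L), so W
Reading off the rows marked L gives the requested list; there are 5 such values of n.

1, 4, 8, 11, 15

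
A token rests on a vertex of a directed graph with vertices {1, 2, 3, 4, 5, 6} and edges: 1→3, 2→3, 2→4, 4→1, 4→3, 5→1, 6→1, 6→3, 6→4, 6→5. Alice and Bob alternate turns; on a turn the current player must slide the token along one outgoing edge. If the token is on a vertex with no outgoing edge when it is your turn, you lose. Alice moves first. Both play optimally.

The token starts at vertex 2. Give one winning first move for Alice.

Classify positions by backward induction: terminal positions (no move available) are L. From any other position, the mover wins iff some move reaches an L.
Every edge goes from a vertex to one that appears earlier in the order 3, 1, 4, 5, 6, 2, so processing vertices in that order labels each vertex after all of its successors.
3: no outgoing edge → L
1: reaches L-position 3 → W
4: reaches L-position 3 → W
5: only reaches 1(W), which is W → L
6: reaches L-position 5 → W
2: reaches L-position 3 → W
From 2, the L positions reachable in one move are: 3.

Move to 3.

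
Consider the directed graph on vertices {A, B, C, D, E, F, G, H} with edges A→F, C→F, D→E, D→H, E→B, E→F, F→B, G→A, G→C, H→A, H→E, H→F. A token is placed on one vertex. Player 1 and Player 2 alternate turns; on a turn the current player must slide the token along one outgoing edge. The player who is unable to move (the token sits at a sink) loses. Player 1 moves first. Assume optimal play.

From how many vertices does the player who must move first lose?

Label each position W (a win for the player to move) or L (a loss). A position with no legal move is L; any other position is W exactly when some move reaches an L, and L when every move reaches a W.
Every edge goes from a vertex to one that appears earlier in the order B, F, C, A, E, H, G, D, so processing vertices in that order labels each vertex after all of its successors.
B: no outgoing edge → L
F: →B(L), so W
C: →F(W) only, which is W, so L
A: →F(W) only, which is W, so L
E: →B(L), so W
H: →A(L), so W
G: →A(L), so W
D: →H(W), E(W) — all W, so L
The L vertices are A, B, C, D; that is 4 in all.

4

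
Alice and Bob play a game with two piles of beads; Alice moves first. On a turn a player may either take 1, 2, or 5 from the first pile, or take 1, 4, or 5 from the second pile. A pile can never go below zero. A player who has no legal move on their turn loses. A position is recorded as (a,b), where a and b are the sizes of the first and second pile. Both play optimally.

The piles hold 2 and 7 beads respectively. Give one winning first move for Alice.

Build the W/L table. Terminal = L. A non-terminal position is W if it has a move to some L; otherwise it is L.
No move ever increases a pile, so every position that can arise here has a ≤ 2 and b ≤ 7; it is enough to label the cells with 0 ≤ a ≤ 2 and 0 ≤ b ≤ 7.
Every move lowers a or b (never raises either), so fill the grid row by row in increasing a, and left to right within a row: each cell's successors are then already labelled.
      b=0  b=1  b=2  b=3  b=4  b=5  b=6  b=7
a=0:    L    W    L    W    W    W    W    W
a=1:    W    L    W    L    W    W    W    W
a=2:    W    W    W    W    L    W    L    W
Cells with no legal move (terminal, hence L): (0,0).
The remaining L cells, each justified by listing all of its moves:
(0,2): L (sole option (0,1)(W) is W)
(1,1): L (options (0,1)(W), (1,0)(W) are all W)
(1,3): L (options (0,3)(W), (1,2)(W) are all W)
(2,4): L (options (1,4)(W), (0,4)(W), (2,3)(W), (2,0)(W) are all W)
(2,6): L (options (1,6)(W), (0,6)(W), (2,5)(W), (2,2)(W), (2,1)(W) are all W)
Every other cell has at least one move into one of the L cells above, so it is W.
From (2,7), the L positions reachable in one move are: (2,6).

Move to (2,6).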